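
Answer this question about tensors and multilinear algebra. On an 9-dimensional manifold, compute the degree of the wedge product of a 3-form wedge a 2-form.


The degree of a wedge product is the sum of the degrees of the individual forms.
Degrees: 3, 2
Total degree = 3 + 2 = 5

5


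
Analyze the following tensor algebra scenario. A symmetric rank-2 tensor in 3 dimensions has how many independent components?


A symmetric rank-2 tensor in d dimensions has d(d+1)/2 independent components.
d = 3
d(d+1)/2 = 3 * 4 / 2 = 12 / 2 = 6

6


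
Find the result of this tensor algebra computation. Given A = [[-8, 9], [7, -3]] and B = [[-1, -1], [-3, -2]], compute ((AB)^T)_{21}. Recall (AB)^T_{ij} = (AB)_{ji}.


(AB)^T_{ij} = (AB)_{ji} = sum_k A_{jk} B_{ki}.
For i=2, j=1 we need (AB)_{12}:
A_{11} * B_{12} = -8 * -1 = 8
A_{12} * B_{22} = 9 * -2 = -18
Sum = 8 + -18 = -10

-10


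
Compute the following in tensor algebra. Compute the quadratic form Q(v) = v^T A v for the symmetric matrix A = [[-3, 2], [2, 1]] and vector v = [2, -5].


First compute Av:
(Av)_1 = -3*2 + 2*-5 = -16
(Av)_2 = 2*2 + 1*-5 = -1
Av = [-16, -1]
Then v^T (Av) = 2*-16 + -5*-1
= -32 + 5 = -27

-27


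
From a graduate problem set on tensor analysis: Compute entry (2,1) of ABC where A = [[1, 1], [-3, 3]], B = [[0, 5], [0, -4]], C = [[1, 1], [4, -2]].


(ABC)_{21} = sum_m (AB)_{2m} C_{m1}. First compute row 2 of AB.
(AB)_{21} = -3*0 + 3*0 = 0
(AB)_{22} = -3*5 + 3*-4 = -27
Now contract with column 1 of C:
(AB)_{21} * C_{11} = 0 * 1 = 0
(AB)_{22} * C_{21} = -27 * 4 = -108
(ABC)_{21} = 0 + -108 = -108

-108


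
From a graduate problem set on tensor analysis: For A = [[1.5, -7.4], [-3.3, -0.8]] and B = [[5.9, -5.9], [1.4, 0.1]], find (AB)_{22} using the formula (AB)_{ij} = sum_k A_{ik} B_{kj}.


(AB)_{ij} = sum_k A_{ik} B_{kj}.
For i=2, j=2:
A_{21} * B_{12} = -3.3 * -5.9 = 19.47
A_{22} * B_{22} = -0.8 * 0.1 = -0.08
Sum = 19.47 + -0.08 = 19.39

19.39


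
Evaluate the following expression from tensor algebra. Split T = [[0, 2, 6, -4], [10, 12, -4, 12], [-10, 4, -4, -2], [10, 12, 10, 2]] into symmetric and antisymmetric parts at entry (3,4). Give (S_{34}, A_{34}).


T_{34} = -2
T_{43} = 10
S_{34} = (-2 + 10)/2 = 8/2 = 4
A_{34} = (-2 - 10)/2 = -12/2 = -6
Check: S + A = 4 + -6 = -2 = T_{34}.

(4, -6)


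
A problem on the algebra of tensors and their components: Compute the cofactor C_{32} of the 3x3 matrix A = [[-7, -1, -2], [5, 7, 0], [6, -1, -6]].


To find cofactor C_{32}, delete row 3 and column 2.
The resulting 2x2 submatrix is: [[-7, -2], [5, 0]]
Minor M_{32} = -7*0 - -2*5
  = 0 - -10 = 10
Sign = (-1)^(3+2) = (-1)^5 = -1
Cofactor C_{32} = -1 * 10 = -10

-10


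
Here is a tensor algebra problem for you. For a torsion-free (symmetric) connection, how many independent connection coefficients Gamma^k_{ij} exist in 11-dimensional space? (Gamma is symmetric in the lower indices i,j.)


Christoffel symbols Gamma^k_{ij} are symmetric in i,j, so there are d * d(d+1)/2 independent symbols.
d = 11
d(d+1)/2 = 11 * 12 / 2 = 66
Total = 11 * 66 = 726

726


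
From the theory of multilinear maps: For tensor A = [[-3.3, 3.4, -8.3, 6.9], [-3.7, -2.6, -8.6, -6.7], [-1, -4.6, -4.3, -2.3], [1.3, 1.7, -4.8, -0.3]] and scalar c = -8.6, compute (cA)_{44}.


Scalar multiplication: (cA)_{ij} = c * A_{ij}.
c = -8.6
A_{44} = -0.3
(cA)_{44} = -8.6 * -0.3 = 2.58

2.58


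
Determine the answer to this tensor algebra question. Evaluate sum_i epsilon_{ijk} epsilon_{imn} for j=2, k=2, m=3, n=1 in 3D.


Using the identity: epsilon_{ijk} epsilon_{imn} = delta_{jm} delta_{kn} - delta_{jn} delta_{km}.
delta_{23} = 0
delta_{21} = 0
delta_{21} = 0
delta_{23} = 0
Result = 0 * 0 - 0 * 0 = 0 - 0 = 0

0


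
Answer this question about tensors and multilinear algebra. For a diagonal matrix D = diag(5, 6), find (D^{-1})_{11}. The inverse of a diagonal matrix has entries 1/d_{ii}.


For a diagonal matrix, the inverse has entries (D^{-1})_{ii} = 1/d_{ii}.
The diagonal entries are: d_{11} = 5, d_{22} = 6
We need (D^{-1})_{11} = 1/d_{11} = 1/5 = 1/5

1/5


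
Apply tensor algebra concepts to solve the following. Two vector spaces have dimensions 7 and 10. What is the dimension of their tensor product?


The dimension of a tensor product is the product of dimensions.
dim(V) = 7, dim(W) = 10
dim(V (x) W) = 7 * 10 = 70

70


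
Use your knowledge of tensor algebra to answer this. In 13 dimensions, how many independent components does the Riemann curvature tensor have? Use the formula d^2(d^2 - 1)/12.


The Riemann tensor in d dimensions has d^2(d^2 - 1)/12 independent components.
d = 13, so d^2 = 169
d^2 - 1 = 168
d^2(d^2 - 1) = 169 * 168 = 28392
Divide by 12: 28392 / 12 = 2366

2366


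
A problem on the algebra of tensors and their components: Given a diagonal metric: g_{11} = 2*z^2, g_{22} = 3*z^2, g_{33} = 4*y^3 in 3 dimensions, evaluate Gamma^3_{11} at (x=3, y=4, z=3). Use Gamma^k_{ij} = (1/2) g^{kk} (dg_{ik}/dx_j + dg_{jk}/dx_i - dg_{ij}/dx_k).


For a diagonal metric, Gamma^k_{ij} = (1/2) g^{kk} (dg_{ik}/dx_j + dg_{jk}/dx_i - dg_{ij}/dx_k).
The metric is diagonal, so g_{ab} = 0 for a != b.
At the given point: g_{11} = 18, g_{22} = 27, g_{33} = 256
g^{33} = 1/256
dg_{13}/dx_1 = 0 (off-diagonal)
dg_{13}/dx_1 = 0 (off-diagonal)
dg_{11}/dx_3 = dg_{11}/dx_3 = 12
Numerator = 0 + 0 - 12 = -12
Gamma^3_{11} = -12 / (2 * 256) = -3/128

-3/128


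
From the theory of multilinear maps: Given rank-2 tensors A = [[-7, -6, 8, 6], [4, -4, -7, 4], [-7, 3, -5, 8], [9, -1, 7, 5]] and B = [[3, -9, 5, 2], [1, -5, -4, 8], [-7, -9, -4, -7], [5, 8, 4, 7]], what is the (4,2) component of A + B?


Tensor addition is component-wise: (A + B)_{ij} = A_{ij} + B_{ij}.
A_{42} = -1
B_{42} = 8
(A + B)_{42} = -1 + 8 = 7

7


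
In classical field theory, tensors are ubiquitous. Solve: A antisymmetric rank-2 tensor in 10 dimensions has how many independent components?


A antisymmetric rank-2 tensor in d dimensions has d(d-1)/2 independent components.
d = 10
d(d-1)/2 = 10 * 9 / 2 = 90 / 2 = 45

45


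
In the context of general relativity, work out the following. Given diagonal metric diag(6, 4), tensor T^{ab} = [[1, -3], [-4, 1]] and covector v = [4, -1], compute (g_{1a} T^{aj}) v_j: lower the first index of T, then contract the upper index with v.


Step 1: lower the first index. For a diagonal metric, g_{ia} T^{aj} = g_{ii} T^{ij} (no sum on i).
g_{11} = 6
S_1{}^1 = 6 * T^{11} = 6 * 1 = 6
S_1{}^2 = 6 * T^{12} = 6 * -3 = -18
Step 2: contract S_1{}^j with v_j.
S_1{}^1 * v_1 = 6 * 4 = 24
S_1{}^2 * v_2 = -18 * -1 = 18
Result = 24 + 18 = 42

42


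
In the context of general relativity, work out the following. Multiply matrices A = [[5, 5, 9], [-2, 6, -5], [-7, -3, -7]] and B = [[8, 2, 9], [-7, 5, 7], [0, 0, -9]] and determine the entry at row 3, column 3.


(AB)_{ij} = sum_k A_{ik} B_{kj}.
For i=3, j=3:
A_{31} * B_{13} = -7 * 9 = -63
A_{32} * B_{23} = -3 * 7 = -21
A_{33} * B_{33} = -7 * -9 = 63
Sum = -63 + -21 + 63 = -21

-21


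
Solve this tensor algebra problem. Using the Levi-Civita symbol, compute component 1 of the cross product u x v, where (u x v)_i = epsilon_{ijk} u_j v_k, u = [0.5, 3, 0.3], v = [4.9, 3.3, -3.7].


(u x v)_1 = sum_{j,k} epsilon_{1jk} u_j v_k. Only permutations of (1,2,3) contribute; the two non-zero terms are:
eps_{123} u_2 v_3 = 1 * 3 * -3.7 = -11.1
eps_{132} u_3 v_2 = -1 * 0.3 * 3.3 = -0.99
(u x v)_1 = -12.09

-12.09


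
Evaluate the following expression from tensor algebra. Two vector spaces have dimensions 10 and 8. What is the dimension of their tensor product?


The dimension of a tensor product is the product of dimensions.
dim(V) = 10, dim(W) = 8
dim(V (x) W) = 10 * 8 = 80

80


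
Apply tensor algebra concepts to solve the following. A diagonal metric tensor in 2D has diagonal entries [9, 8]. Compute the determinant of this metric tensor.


For a diagonal metric, the determinant is the product of diagonal entries.
Diagonal entries: 9, 8
det(g) = 9 * 8 = 72

72


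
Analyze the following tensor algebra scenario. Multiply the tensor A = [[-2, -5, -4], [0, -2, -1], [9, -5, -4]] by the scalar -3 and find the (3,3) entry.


Scalar multiplication: (cA)_{ij} = c * A_{ij}.
c = -3
A_{33} = -4
(cA)_{33} = -3 * -4 = 12

12


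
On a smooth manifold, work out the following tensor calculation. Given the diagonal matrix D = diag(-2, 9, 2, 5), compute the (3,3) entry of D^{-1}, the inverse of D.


For a diagonal matrix, the inverse has entries (D^{-1})_{ii} = 1/d_{ii}.
The diagonal entries are: d_{11} = -2, d_{22} = 9, d_{33} = 2, d_{44} = 5
We need (D^{-1})_{33} = 1/d_{33} = 1/2 = 1/2

1/2


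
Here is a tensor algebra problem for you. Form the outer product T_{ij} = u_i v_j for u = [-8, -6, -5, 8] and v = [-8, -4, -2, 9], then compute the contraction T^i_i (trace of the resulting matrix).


The outer product gives T_{ij} = u_i v_j.
The trace (contraction) is Tr(T) = sum_i T_{ii} = sum_i u_i v_i.
Diagonal entries:
T_{11} = u_1 * v_1 = -8 * -8 = 64
T_{22} = u_2 * v_2 = -6 * -4 = 24
T_{33} = u_3 * v_3 = -5 * -2 = 10
T_{44} = u_4 * v_4 = 8 * 9 = 72
Tr(T) = 64 + 24 + 10 + 72 = 170

170


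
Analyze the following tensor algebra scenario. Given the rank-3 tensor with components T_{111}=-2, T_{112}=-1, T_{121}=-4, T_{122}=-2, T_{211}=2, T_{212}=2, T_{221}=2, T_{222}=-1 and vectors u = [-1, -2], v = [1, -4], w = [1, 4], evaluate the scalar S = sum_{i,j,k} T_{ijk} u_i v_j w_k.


S = sum over i,j,k of T_{ijk} u_i v_j w_k. Expanding all 8 terms:
T_{111}*u_1*v_1*w_1 = -2*-1*1*1 = 2  (running total: 2)
T_{112}*u_1*v_1*w_2 = -1*-1*1*4 = 4  (running total: 6)
T_{121}*u_1*v_2*w_1 = -4*-1*-4*1 = -16  (running total: -10)
T_{122}*u_1*v_2*w_2 = -2*-1*-4*4 = -32  (running total: -42)
T_{211}*u_2*v_1*w_1 = 2*-2*1*1 = -4  (running total: -46)
T_{212}*u_2*v_1*w_2 = 2*-2*1*4 = -16  (running total: -62)
T_{221}*u_2*v_2*w_1 = 2*-2*-4*1 = 16  (running total: -46)
T_{222}*u_2*v_2*w_2 = -1*-2*-4*4 = -32  (running total: -78)
S = -78

-78


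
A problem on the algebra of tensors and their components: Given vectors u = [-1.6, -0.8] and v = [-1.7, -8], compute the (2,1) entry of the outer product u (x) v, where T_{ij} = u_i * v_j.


The outer product entry T_{ij} = u_i * v_j.
We need i=2, j=1.
u_2 = -0.8, v_1 = -1.7
T_{2,1} = -0.8 * -1.7 = 1.36

1.36


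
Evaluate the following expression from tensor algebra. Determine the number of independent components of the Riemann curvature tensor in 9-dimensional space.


The Riemann tensor in d dimensions has d^2(d^2 - 1)/12 independent components.
d = 9, so d^2 = 81
d^2 - 1 = 80
d^2(d^2 - 1) = 81 * 80 = 6480
Divide by 12: 6480 / 12 = 540

540


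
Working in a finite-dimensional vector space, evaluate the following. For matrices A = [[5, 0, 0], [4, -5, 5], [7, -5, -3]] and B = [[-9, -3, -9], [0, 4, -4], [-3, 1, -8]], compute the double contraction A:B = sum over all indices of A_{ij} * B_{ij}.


A:B = sum over all i,j of A_{ij} * B_{ij}.
Row 1: 5*-9=-45, 0*-3=0, 0*-9=0 => row sum = -45
Row 2: 4*0=0, -5*4=-20, 5*-4=-20 => row sum = -40
Row 3: 7*-3=-21, -5*1=-5, -3*-8=24 => row sum = -2
Total = -45 + -40 + -2 = -87

-87


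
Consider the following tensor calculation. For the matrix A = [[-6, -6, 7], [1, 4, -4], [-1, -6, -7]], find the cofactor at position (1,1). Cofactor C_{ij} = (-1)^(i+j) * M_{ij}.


To find cofactor C_{11}, delete row 1 and column 1.
The resulting 2x2 submatrix is: [[4, -4], [-6, -7]]
Minor M_{11} = 4*-7 - -4*-6
  = -28 - 24 = -52
Sign = (-1)^(1+1) = (-1)^2 = 1
Cofactor C_{11} = 1 * -52 = -52

-52


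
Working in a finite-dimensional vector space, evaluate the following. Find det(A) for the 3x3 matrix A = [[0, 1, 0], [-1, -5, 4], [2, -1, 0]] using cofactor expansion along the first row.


Expanding along the first row, det(A) = a11*M_11 - a12*M_12 + a13*M_13, where M_1j is the (1,j) minor.
Minor M_11 = -5*0 - 4*-1 = 4
Minor M_12 = -1*0 - 4*2 = -8
Minor M_13 = -1*-1 - -5*2 = 11
det = 0*(4) - 1*(-8) + 0*(11)
    = 0 - -8 + 0
    = 8

8


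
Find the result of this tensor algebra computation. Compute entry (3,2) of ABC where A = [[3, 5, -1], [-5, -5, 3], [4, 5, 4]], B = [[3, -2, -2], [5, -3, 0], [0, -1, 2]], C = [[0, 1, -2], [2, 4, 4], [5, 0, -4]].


(ABC)_{32} = sum_m (AB)_{3m} C_{m2}. First compute row 3 of AB.
(AB)_{31} = 4*3 + 5*5 + 4*0 = 37
(AB)_{32} = 4*-2 + 5*-3 + 4*-1 = -27
(AB)_{33} = 4*-2 + 5*0 + 4*2 = 0
Now contract with column 2 of C:
(AB)_{31} * C_{12} = 37 * 1 = 37
(AB)_{32} * C_{22} = -27 * 4 = -108
(AB)_{33} * C_{32} = 0 * 0 = 0
(ABC)_{32} = 37 + -108 + 0 = -71

-71


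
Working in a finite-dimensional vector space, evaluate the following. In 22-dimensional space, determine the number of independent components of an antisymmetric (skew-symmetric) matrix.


An antisymmetric rank-2 tensor satisfies A_{ij} = -A_{ji}, so diagonal entries are zero.
The independent components are the upper-triangular entries: C(n, 2) = n(n-1)/2.
n = 22
C(22, 2) = 22 * 21 / 2 = 462 / 2 = 231

231


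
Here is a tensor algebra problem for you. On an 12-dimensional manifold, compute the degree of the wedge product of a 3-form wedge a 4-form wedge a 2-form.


The degree of a wedge product is the sum of the degrees of the individual forms.
Degrees: 3, 4, 2
Total degree = 3 + 4 + 2 = 9

9


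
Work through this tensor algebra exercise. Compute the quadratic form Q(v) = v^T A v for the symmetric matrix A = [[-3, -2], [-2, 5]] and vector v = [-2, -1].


First compute Av:
(Av)_1 = -3*-2 + -2*-1 = 8
(Av)_2 = -2*-2 + 5*-1 = -1
Av = [8, -1]
Then v^T (Av) = -2*8 + -1*-1
= -16 + 1 = -15

-15


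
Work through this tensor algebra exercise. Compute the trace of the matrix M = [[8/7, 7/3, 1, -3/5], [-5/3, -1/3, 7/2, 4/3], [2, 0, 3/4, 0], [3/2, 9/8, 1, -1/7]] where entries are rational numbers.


The trace is the sum of diagonal entries.
Diagonal: M[1,1] = 8/7, M[2,2] = -1/3, M[3,3] = 3/4, M[4,4] = -1/7
Tr(M) = 8/7 + -1/3 + 3/4 + -1/7
Computing step by step:
After adding M[1,1]: 8/7
After adding M[2,2]: 17/21
After adding M[3,3]: 131/84
After adding M[4,4]: 17/12
Tr(M) = 17/12

17/12


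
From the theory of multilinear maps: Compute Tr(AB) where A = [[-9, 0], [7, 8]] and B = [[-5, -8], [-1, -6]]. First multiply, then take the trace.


Tr(AB) = sum_i (AB)_{ii} where (AB)_{ii} = sum_k A_{ik} B_{ki}.
(AB)_{11} = -9*-5 + 0*-1 = 45
(AB)_{22} = 7*-8 + 8*-6 = -104
Tr(AB) = 45 + -104 = -59

-59


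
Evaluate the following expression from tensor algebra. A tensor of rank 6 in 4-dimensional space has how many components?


The number of components of a rank-r tensor in d dimensions is d^r.
Here d = 4 and r = 6.
4^6 = 4096

4096


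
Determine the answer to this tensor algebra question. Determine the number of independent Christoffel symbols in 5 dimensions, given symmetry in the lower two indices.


Christoffel symbols Gamma^k_{ij} are symmetric in i,j, so there are d * d(d+1)/2 independent symbols.
d = 5
d(d+1)/2 = 5 * 6 / 2 = 15
Total = 5 * 15 = 75

75


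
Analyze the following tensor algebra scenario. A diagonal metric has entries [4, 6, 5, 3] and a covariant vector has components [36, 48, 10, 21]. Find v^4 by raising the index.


To raise an index with a diagonal metric: v^i = v_i / g_{ii}.
For index 4: v_4 = 21, g_{44} = 3
v^4 = 21 / 3 = 7

7


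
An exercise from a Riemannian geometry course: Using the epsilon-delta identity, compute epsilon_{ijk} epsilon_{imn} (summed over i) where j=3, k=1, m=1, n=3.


Using the identity: epsilon_{ijk} epsilon_{imn} = delta_{jm} delta_{kn} - delta_{jn} delta_{km}.
delta_{31} = 0
delta_{13} = 0
delta_{33} = 1
delta_{11} = 1
Result = 0 * 0 - 1 * 1 = 0 - 1 = -1

-1


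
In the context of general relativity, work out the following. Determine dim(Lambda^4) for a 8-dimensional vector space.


The dimension of the space of p-forms on an n-dimensional space is C(n, p).
n = 8, p = 4
C(8, 4) = 8! / (4! * 4!) = 70

70


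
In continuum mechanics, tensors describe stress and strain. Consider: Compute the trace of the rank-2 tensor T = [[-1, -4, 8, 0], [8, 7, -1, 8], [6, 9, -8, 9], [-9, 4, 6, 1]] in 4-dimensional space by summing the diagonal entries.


The contraction (trace) of a rank-2 tensor is the sum of its diagonal elements.
Diagonal entries: A[1,1] = -1, A[2,2] = 7, A[3,3] = -8, A[4,4] = 1
Tr(A) = -1 + 7 + -8 + 1 = -1

-1


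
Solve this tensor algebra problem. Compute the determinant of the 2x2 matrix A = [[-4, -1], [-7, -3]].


For a 2x2 matrix [[a, b], [c, d]], det = a*d - b*c.
a = -4, b = -1, c = -7, d = -3
a*d = -4 * -3 = 12
b*c = -1 * -7 = 7
det = 12 - 7 = 5

5


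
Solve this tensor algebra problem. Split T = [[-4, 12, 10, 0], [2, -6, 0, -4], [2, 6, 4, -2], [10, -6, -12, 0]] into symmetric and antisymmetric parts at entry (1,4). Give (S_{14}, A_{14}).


T_{14} = 0
T_{41} = 10
S_{14} = (0 + 10)/2 = 10/2 = 5
A_{14} = (0 - 10)/2 = -10/2 = -5
Check: S + A = 5 + -5 = 0 = T_{14}.

(5, -5)


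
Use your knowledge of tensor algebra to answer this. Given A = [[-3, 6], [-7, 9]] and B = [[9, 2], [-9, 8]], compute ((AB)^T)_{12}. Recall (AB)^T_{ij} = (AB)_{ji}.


(AB)^T_{ij} = (AB)_{ji} = sum_k A_{jk} B_{ki}.
For i=1, j=2 we need (AB)_{21}:
A_{21} * B_{11} = -7 * 9 = -63
A_{22} * B_{21} = 9 * -9 = -81
Sum = -63 + -81 = -144

-144


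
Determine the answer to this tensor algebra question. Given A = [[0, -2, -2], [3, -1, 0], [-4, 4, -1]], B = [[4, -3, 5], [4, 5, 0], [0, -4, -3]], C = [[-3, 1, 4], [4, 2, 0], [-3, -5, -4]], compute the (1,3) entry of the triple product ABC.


(ABC)_{13} = sum_m (AB)_{1m} C_{m3}. First compute row 1 of AB.
(AB)_{11} = 0*4 + -2*4 + -2*0 = -8
(AB)_{12} = 0*-3 + -2*5 + -2*-4 = -2
(AB)_{13} = 0*5 + -2*0 + -2*-3 = 6
Now contract with column 3 of C:
(AB)_{11} * C_{13} = -8 * 4 = -32
(AB)_{12} * C_{23} = -2 * 0 = 0
(AB)_{13} * C_{33} = 6 * -4 = -24
(ABC)_{13} = -32 + 0 + -24 = -56

-56


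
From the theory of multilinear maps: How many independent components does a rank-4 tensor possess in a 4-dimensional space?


The number of components of a rank-r tensor in d dimensions is d^r.
Here d = 4 and r = 4.
4^4 = 256

256


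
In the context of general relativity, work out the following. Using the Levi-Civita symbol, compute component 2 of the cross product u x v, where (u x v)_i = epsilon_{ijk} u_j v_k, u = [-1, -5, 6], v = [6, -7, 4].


(u x v)_2 = sum_{j,k} epsilon_{2jk} u_j v_k. Only permutations of (1,2,3) contribute; the two non-zero terms are:
eps_{213} u_1 v_3 = -1 * -1 * 4 = 4
eps_{231} u_3 v_1 = 1 * 6 * 6 = 36
(u x v)_2 = 40

40


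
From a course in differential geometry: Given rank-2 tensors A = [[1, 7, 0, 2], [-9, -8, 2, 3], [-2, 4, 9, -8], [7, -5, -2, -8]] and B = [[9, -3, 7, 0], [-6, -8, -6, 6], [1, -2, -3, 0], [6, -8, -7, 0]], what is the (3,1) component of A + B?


Tensor addition is component-wise: (A + B)_{ij} = A_{ij} + B_{ij}.
A_{31} = -2
B_{31} = 1
(A + B)_{31} = -2 + 1 = -1

-1


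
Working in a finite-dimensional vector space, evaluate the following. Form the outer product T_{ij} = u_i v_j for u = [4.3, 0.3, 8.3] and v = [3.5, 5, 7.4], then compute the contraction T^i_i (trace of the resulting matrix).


The outer product gives T_{ij} = u_i v_j.
The trace (contraction) is Tr(T) = sum_i T_{ii} = sum_i u_i v_i.
Diagonal entries:
T_{11} = u_1 * v_1 = 4.3 * 3.5 = 15.05
T_{22} = u_2 * v_2 = 0.3 * 5 = 1.5
T_{33} = u_3 * v_3 = 8.3 * 7.4 = 61.42
Tr(T) = 15.05 + 1.5 + 61.42 = 77.97

77.97


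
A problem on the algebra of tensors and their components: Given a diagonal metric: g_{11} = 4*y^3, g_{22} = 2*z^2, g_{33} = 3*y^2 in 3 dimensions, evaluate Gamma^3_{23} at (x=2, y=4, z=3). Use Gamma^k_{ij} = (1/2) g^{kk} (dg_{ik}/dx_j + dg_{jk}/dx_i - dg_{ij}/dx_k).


For a diagonal metric, Gamma^k_{ij} = (1/2) g^{kk} (dg_{ik}/dx_j + dg_{jk}/dx_i - dg_{ij}/dx_k).
The metric is diagonal, so g_{ab} = 0 for a != b.
At the given point: g_{11} = 256, g_{22} = 18, g_{33} = 48
g^{33} = 1/48
dg_{23}/dx_3 = 0 (off-diagonal)
dg_{33}/dx_2 = dg_{33}/dx_2 = 24
dg_{23}/dx_3 = 0 (off-diagonal)
Numerator = 0 + 24 - 0 = 24
Gamma^3_{23} = 24 / (2 * 48) = 1/4

1/4


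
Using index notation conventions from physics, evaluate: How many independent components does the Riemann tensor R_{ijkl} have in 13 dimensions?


The Riemann tensor in d dimensions has d^2(d^2 - 1)/12 independent components.
d = 13, so d^2 = 169
d^2 - 1 = 168
d^2(d^2 - 1) = 169 * 168 = 28392
Divide by 12: 28392 / 12 = 2366

2366


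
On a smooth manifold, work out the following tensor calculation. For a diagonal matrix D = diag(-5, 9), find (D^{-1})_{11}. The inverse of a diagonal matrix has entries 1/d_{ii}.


For a diagonal matrix, the inverse has entries (D^{-1})_{ii} = 1/d_{ii}.
The diagonal entries are: d_{11} = -5, d_{22} = 9
We need (D^{-1})_{11} = 1/d_{11} = 1/-5 = -1/5

-1/5


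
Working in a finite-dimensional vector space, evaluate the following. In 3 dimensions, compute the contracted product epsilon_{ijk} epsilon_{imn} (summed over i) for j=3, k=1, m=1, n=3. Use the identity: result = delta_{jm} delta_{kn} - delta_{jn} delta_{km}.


Using the identity: epsilon_{ijk} epsilon_{imn} = delta_{jm} delta_{kn} - delta_{jn} delta_{km}.
delta_{31} = 0
delta_{13} = 0
delta_{33} = 1
delta_{11} = 1
Result = 0 * 0 - 1 * 1 = 0 - 1 = -1

-1


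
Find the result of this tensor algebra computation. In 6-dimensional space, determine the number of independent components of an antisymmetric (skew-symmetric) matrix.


An antisymmetric rank-2 tensor satisfies A_{ij} = -A_{ji}, so diagonal entries are zero.
The independent components are the upper-triangular entries: C(n, 2) = n(n-1)/2.
n = 6
C(6, 2) = 6 * 5 / 2 = 30 / 2 = 15

15


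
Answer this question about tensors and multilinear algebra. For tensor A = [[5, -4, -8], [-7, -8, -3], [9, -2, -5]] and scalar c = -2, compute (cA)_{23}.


Scalar multiplication: (cA)_{ij} = c * A_{ij}.
c = -2
A_{23} = -3
(cA)_{23} = -2 * -3 = 6

6


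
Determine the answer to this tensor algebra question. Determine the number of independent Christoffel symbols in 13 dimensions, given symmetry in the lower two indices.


Christoffel symbols Gamma^k_{ij} are symmetric in i,j, so there are d * d(d+1)/2 independent symbols.
d = 13
d(d+1)/2 = 13 * 14 / 2 = 91
Total = 13 * 91 = 1183

1183


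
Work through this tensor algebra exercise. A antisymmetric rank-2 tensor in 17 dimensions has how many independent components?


A antisymmetric rank-2 tensor in d dimensions has d(d-1)/2 independent components.
d = 17
d(d-1)/2 = 17 * 16 / 2 = 272 / 2 = 136

136


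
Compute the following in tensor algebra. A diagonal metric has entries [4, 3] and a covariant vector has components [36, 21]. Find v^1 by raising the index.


To raise an index with a diagonal metric: v^i = v_i / g_{ii}.
For index 1: v_1 = 36, g_{11} = 4
v^1 = 36 / 4 = 9

9


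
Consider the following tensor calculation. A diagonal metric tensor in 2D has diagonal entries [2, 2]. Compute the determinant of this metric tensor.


For a diagonal metric, the determinant is the product of diagonal entries.
Diagonal entries: 2, 2
det(g) = 2 * 2 = 4

4


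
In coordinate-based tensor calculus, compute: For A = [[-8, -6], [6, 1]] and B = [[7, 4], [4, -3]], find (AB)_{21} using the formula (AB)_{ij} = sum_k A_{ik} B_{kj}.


(AB)_{ij} = sum_k A_{ik} B_{kj}.
For i=2, j=1:
A_{21} * B_{11} = 6 * 7 = 42
A_{22} * B_{21} = 1 * 4 = 4
Sum = 42 + 4 = 46

46


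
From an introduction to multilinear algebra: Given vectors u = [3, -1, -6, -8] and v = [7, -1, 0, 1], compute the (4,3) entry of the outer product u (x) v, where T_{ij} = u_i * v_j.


The outer product entry T_{ij} = u_i * v_j.
We need i=4, j=3.
u_4 = -8, v_3 = 0
T_{4,3} = -8 * 0 = 0

0


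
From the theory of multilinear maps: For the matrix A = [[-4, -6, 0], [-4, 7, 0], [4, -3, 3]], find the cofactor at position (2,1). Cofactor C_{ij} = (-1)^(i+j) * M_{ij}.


To find cofactor C_{21}, delete row 2 and column 1.
The resulting 2x2 submatrix is: [[-6, 0], [-3, 3]]
Minor M_{21} = -6*3 - 0*-3
  = -18 - 0 = -18
Sign = (-1)^(2+1) = (-1)^3 = -1
Cofactor C_{21} = -1 * -18 = 18

18


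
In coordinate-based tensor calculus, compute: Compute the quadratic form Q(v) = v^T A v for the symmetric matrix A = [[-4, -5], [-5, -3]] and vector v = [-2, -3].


First compute Av:
(Av)_1 = -4*-2 + -5*-3 = 23
(Av)_2 = -5*-2 + -3*-3 = 19
Av = [23, 19]
Then v^T (Av) = -2*23 + -3*19
= -46 + -57 = -103

-103


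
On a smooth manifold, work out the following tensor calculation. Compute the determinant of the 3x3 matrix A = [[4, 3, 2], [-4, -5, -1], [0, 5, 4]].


Expanding along the first row, det(A) = a11*M_11 - a12*M_12 + a13*M_13, where M_1j is the (1,j) minor.
Minor M_11 = -5*4 - -1*5 = -15
Minor M_12 = -4*4 - -1*0 = -16
Minor M_13 = -4*5 - -5*0 = -20
det = 4*(-15) - 3*(-16) + 2*(-20)
    = -60 - -48 + -40
    = -52

-52


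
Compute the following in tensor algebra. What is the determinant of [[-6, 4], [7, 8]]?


For a 2x2 matrix [[a, b], [c, d]], det = a*d - b*c.
a = -6, b = 4, c = 7, d = 8
a*d = -6 * 8 = -48
b*c = 4 * 7 = 28
det = -48 - 28 = -76

-76


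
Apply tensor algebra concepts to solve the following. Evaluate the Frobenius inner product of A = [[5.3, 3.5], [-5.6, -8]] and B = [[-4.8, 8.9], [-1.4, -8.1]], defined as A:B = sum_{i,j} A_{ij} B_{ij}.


A:B = sum over all i,j of A_{ij} * B_{ij}.
Row 1: 5.3*-4.8=-25.44, 3.5*8.9=31.15 => row sum = 5.71
Row 2: -5.6*-1.4=7.84, -8*-8.1=64.8 => row sum = 72.64
Total = 5.71 + 72.64 = 78.35

78.35


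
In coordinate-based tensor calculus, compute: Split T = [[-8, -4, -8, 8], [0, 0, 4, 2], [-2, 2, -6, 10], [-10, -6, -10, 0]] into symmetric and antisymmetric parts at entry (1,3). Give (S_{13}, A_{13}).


T_{13} = -8
T_{31} = -2
S_{13} = (-8 + -2)/2 = -10/2 = -5
A_{13} = (-8 - -2)/2 = -6/2 = -3
Check: S + A = -5 + -3 = -8 = T_{13}.

(-5, -3)


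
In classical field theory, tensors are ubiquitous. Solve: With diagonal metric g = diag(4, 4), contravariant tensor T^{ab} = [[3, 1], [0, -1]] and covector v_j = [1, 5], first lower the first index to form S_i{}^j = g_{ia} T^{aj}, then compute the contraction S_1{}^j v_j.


Step 1: lower the first index. For a diagonal metric, g_{ia} T^{aj} = g_{ii} T^{ij} (no sum on i).
g_{11} = 4
S_1{}^1 = 4 * T^{11} = 4 * 3 = 12
S_1{}^2 = 4 * T^{12} = 4 * 1 = 4
Step 2: contract S_1{}^j with v_j.
S_1{}^1 * v_1 = 12 * 1 = 12
S_1{}^2 * v_2 = 4 * 5 = 20
Result = 12 + 20 = 32

32


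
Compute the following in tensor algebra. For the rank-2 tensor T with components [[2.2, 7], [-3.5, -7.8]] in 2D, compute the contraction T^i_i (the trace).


The contraction (trace) of a rank-2 tensor is the sum of its diagonal elements.
Diagonal entries: A[1,1] = 2.2, A[2,2] = -7.8
Tr(A) = 2.2 + -7.8 = -5.6

-5.6


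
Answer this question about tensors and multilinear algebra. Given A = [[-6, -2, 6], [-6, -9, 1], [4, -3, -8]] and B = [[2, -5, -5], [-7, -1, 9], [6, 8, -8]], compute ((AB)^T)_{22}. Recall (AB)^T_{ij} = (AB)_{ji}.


(AB)^T_{ij} = (AB)_{ji} = sum_k A_{jk} B_{ki}.
For i=2, j=2 we need (AB)_{22}:
A_{21} * B_{12} = -6 * -5 = 30
A_{22} * B_{22} = -9 * -1 = 9
A_{23} * B_{32} = 1 * 8 = 8
Sum = 30 + 9 + 8 = 47

47


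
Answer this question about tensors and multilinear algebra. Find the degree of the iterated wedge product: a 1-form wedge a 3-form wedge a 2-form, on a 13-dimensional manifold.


The degree of a wedge product is the sum of the degrees of the individual forms.
Degrees: 1, 3, 2
Total degree = 1 + 3 + 2 = 6

6


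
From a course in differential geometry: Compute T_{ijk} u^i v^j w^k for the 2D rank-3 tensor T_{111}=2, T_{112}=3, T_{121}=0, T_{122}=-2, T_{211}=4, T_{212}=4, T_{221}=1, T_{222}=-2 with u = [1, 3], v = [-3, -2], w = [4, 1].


S = sum over i,j,k of T_{ijk} u_i v_j w_k. Expanding all 8 terms:
T_{111}*u_1*v_1*w_1 = 2*1*-3*4 = -24  (running total: -24)
T_{112}*u_1*v_1*w_2 = 3*1*-3*1 = -9  (running total: -33)
T_{121}*u_1*v_2*w_1 = 0*1*-2*4 = 0  (running total: -33)
T_{122}*u_1*v_2*w_2 = -2*1*-2*1 = 4  (running total: -29)
T_{211}*u_2*v_1*w_1 = 4*3*-3*4 = -144  (running total: -173)
T_{212}*u_2*v_1*w_2 = 4*3*-3*1 = -36  (running total: -209)
T_{221}*u_2*v_2*w_1 = 1*3*-2*4 = -24  (running total: -233)
T_{222}*u_2*v_2*w_2 = -2*3*-2*1 = 12  (running total: -221)
S = -221

-221


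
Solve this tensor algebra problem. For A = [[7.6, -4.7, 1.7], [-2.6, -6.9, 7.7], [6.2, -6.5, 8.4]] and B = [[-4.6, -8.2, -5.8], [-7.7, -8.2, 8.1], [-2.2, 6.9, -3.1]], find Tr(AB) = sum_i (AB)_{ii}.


Tr(AB) = sum_i (AB)_{ii} where (AB)_{ii} = sum_k A_{ik} B_{ki}.
(AB)_{11} = 7.6*-4.6 + -4.7*-7.7 + 1.7*-2.2 = -2.51
(AB)_{22} = -2.6*-8.2 + -6.9*-8.2 + 7.7*6.9 = 131.03
(AB)_{33} = 6.2*-5.8 + -6.5*8.1 + 8.4*-3.1 = -114.65
Tr(AB) = -2.51 + 131.03 + -114.65 = 13.87

13.87


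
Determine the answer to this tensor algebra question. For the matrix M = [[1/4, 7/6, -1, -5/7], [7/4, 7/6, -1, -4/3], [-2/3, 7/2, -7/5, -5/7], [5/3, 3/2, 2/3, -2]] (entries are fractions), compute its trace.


The trace is the sum of diagonal entries.
Diagonal: M[1,1] = 1/4, M[2,2] = 7/6, M[3,3] = -7/5, M[4,4] = -2
Tr(M) = 1/4 + 7/6 + -7/5 + -2
Computing step by step:
After adding M[1,1]: 1/4
After adding M[2,2]: 17/12
After adding M[3,3]: 1/60
After adding M[4,4]: -119/60
Tr(M) = -119/60

-119/60


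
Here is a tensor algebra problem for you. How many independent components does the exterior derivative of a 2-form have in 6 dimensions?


The exterior derivative of a p-form is a (p+1)-form.
Its number of independent components is C(n, p+1).
n = 6, p+1 = 3
C(6, 3) = 20

20


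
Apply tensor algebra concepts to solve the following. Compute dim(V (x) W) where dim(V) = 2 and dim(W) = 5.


The dimension of a tensor product is the product of dimensions.
dim(V) = 2, dim(W) = 5
dim(V (x) W) = 2 * 5 = 10

10


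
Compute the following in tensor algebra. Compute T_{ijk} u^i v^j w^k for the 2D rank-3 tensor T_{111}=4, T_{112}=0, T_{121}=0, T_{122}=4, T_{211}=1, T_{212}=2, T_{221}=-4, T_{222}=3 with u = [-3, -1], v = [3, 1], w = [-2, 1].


S = sum over i,j,k of T_{ijk} u_i v_j w_k. Expanding all 8 terms:
T_{111}*u_1*v_1*w_1 = 4*-3*3*-2 = 72  (running total: 72)
T_{112}*u_1*v_1*w_2 = 0*-3*3*1 = 0  (running total: 72)
T_{121}*u_1*v_2*w_1 = 0*-3*1*-2 = 0  (running total: 72)
T_{122}*u_1*v_2*w_2 = 4*-3*1*1 = -12  (running total: 60)
T_{211}*u_2*v_1*w_1 = 1*-1*3*-2 = 6  (running total: 66)
T_{212}*u_2*v_1*w_2 = 2*-1*3*1 = -6  (running total: 60)
T_{221}*u_2*v_2*w_1 = -4*-1*1*-2 = -8  (running total: 52)
T_{222}*u_2*v_2*w_2 = 3*-1*1*1 = -3  (running total: 49)
S = 49

49


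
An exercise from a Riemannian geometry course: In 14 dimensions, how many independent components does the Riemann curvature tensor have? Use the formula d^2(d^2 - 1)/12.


The Riemann tensor in d dimensions has d^2(d^2 - 1)/12 independent components.
d = 14, so d^2 = 196
d^2 - 1 = 195
d^2(d^2 - 1) = 196 * 195 = 38220
Divide by 12: 38220 / 12 = 3185

3185


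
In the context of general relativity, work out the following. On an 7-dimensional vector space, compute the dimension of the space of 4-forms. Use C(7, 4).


The dimension of the space of p-forms on an n-dimensional space is C(n, p).
n = 7, p = 4
C(7, 4) = 7! / (4! * 3!) = 35

35


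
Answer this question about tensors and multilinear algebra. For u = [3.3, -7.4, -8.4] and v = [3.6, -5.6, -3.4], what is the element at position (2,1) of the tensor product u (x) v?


The outer product entry T_{ij} = u_i * v_j.
We need i=2, j=1.
u_2 = -7.4, v_1 = 3.6
T_{2,1} = -7.4 * 3.6 = -26.64

-26.64


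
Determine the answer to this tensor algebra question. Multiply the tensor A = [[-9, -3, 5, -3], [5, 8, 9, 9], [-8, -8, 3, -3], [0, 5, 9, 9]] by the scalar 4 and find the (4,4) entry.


Scalar multiplication: (cA)_{ij} = c * A_{ij}.
c = 4
A_{44} = 9
(cA)_{44} = 4 * 9 = 36

36


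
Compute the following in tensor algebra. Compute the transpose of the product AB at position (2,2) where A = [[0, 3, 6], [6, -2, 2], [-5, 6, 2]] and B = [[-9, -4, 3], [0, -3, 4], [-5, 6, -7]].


(AB)^T_{ij} = (AB)_{ji} = sum_k A_{jk} B_{ki}.
For i=2, j=2 we need (AB)_{22}:
A_{21} * B_{12} = 6 * -4 = -24
A_{22} * B_{22} = -2 * -3 = 6
A_{23} * B_{32} = 2 * 6 = 12
Sum = -24 + 6 + 12 = -6

-6


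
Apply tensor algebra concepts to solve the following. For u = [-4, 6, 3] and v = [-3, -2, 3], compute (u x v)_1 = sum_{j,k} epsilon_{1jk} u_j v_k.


(u x v)_1 = sum_{j,k} epsilon_{1jk} u_j v_k. Only permutations of (1,2,3) contribute; the two non-zero terms are:
eps_{123} u_2 v_3 = 1 * 6 * 3 = 18
eps_{132} u_3 v_2 = -1 * 3 * -2 = 6
(u x v)_1 = 24

24


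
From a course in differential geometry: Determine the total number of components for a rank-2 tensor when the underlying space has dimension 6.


The number of components of a rank-r tensor in d dimensions is d^r.
Here d = 6 and r = 2.
6^2 = 36

36


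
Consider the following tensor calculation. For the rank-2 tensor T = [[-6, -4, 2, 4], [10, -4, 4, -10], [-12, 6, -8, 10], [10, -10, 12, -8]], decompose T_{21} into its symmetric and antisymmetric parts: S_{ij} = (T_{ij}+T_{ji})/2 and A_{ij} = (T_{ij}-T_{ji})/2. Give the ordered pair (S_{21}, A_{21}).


T_{21} = 10
T_{12} = -4
S_{21} = (10 + -4)/2 = 6/2 = 3
A_{21} = (10 - -4)/2 = 14/2 = 7
Check: S + A = 3 + 7 = 10 = T_{21}.

(3, 7)


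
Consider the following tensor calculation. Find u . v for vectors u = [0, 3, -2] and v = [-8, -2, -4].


The inner product u . v = sum of u_i * v_i.
Term-by-term: 0 * -8, 3 * -2, -2 * -4
Products: 0, -6, 8
Sum = 0 + -6 + 8 = 2

2


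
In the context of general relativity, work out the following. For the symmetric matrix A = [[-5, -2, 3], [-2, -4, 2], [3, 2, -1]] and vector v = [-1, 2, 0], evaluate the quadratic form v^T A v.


First compute Av:
(Av)_1 = -5*-1 + -2*2 + 3*0 = 1
(Av)_2 = -2*-1 + -4*2 + 2*0 = -6
(Av)_3 = 3*-1 + 2*2 + -1*0 = 1
Av = [1, -6, 1]
Then v^T (Av) = -1*1 + 2*-6 + 0*1
= -1 + -12 + 0 = -13

-13


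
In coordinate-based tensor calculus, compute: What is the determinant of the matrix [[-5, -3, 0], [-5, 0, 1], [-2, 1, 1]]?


Expanding along the first row, det(A) = a11*M_11 - a12*M_12 + a13*M_13, where M_1j is the (1,j) minor.
Minor M_11 = 0*1 - 1*1 = -1
Minor M_12 = -5*1 - 1*-2 = -3
Minor M_13 = -5*1 - 0*-2 = -5
det = -5*(-1) - -3*(-3) + 0*(-5)
    = 5 - 9 + 0
    = -4

-4


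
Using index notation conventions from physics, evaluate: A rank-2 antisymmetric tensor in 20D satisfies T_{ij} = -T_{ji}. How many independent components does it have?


An antisymmetric rank-2 tensor satisfies A_{ij} = -A_{ji}, so diagonal entries are zero.
The independent components are the upper-triangular entries: C(n, 2) = n(n-1)/2.
n = 20
C(20, 2) = 20 * 19 / 2 = 380 / 2 = 190

190


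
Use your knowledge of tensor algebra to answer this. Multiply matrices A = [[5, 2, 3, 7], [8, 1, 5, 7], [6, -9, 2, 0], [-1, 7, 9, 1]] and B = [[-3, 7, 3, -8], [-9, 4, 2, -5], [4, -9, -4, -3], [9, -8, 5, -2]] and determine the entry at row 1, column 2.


(AB)_{ij} = sum_k A_{ik} B_{kj}.
For i=1, j=2:
A_{11} * B_{12} = 5 * 7 = 35
A_{12} * B_{22} = 2 * 4 = 8
A_{13} * B_{32} = 3 * -9 = -27
A_{14} * B_{42} = 7 * -8 = -56
Sum = 35 + 8 + -27 + -56 = -40

-40


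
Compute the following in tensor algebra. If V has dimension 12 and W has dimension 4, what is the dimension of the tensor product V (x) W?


The dimension of a tensor product is the product of dimensions.
dim(V) = 12, dim(W) = 4
dim(V (x) W) = 12 * 4 = 48

48


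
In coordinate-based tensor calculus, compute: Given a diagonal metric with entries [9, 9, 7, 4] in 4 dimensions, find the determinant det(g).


For a diagonal metric, the determinant is the product of diagonal entries.
Diagonal entries: 9, 9, 7, 4
det(g) = 9 * 9 * 7 * 4 = 2268

2268


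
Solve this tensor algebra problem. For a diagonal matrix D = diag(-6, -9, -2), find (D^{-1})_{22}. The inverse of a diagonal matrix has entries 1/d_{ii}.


For a diagonal matrix, the inverse has entries (D^{-1})_{ii} = 1/d_{ii}.
The diagonal entries are: d_{11} = -6, d_{22} = -9, d_{33} = -2
We need (D^{-1})_{22} = 1/d_{22} = 1/-9 = -1/9

-1/9


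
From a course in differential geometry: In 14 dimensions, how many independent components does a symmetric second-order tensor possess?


A symmetric rank-2 tensor in d dimensions has d(d+1)/2 independent components.
d = 14
d(d+1)/2 = 14 * 15 / 2 = 210 / 2 = 105

105


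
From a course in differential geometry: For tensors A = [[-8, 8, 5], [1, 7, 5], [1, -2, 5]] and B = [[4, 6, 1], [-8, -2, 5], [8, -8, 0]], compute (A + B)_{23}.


Tensor addition is component-wise: (A + B)_{ij} = A_{ij} + B_{ij}.
A_{23} = 5
B_{23} = 5
(A + B)_{23} = 5 + 5 = 10

10


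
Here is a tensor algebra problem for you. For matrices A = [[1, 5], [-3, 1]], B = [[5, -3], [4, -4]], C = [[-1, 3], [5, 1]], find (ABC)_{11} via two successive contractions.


(ABC)_{11} = sum_m (AB)_{1m} C_{m1}. First compute row 1 of AB.
(AB)_{11} = 1*5 + 5*4 = 25
(AB)_{12} = 1*-3 + 5*-4 = -23
Now contract with column 1 of C:
(AB)_{11} * C_{11} = 25 * -1 = -25
(AB)_{12} * C_{21} = -23 * 5 = -115
(ABC)_{11} = -25 + -115 = -140

-140


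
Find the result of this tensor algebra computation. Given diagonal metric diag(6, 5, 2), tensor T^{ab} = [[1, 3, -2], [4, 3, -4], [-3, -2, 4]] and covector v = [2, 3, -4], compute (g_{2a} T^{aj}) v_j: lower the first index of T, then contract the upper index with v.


Step 1: lower the first index. For a diagonal metric, g_{ia} T^{aj} = g_{ii} T^{ij} (no sum on i).
g_{22} = 5
S_2{}^1 = 5 * T^{21} = 5 * 4 = 20
S_2{}^2 = 5 * T^{22} = 5 * 3 = 15
S_2{}^3 = 5 * T^{23} = 5 * -4 = -20
Step 2: contract S_2{}^j with v_j.
S_2{}^1 * v_1 = 20 * 2 = 40
S_2{}^2 * v_2 = 15 * 3 = 45
S_2{}^3 * v_3 = -20 * -4 = 80
Result = 40 + 45 + 80 = 165

165


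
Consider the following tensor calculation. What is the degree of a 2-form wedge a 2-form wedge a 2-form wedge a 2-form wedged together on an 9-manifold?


The degree of a wedge product is the sum of the degrees of the individual forms.
Degrees: 2, 2, 2, 2
Total degree = 2 + 2 + 2 + 2 = 8

8


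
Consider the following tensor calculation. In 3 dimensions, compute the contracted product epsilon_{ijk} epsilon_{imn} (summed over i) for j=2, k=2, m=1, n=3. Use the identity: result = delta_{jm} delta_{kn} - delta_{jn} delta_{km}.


Using the identity: epsilon_{ijk} epsilon_{imn} = delta_{jm} delta_{kn} - delta_{jn} delta_{km}.
delta_{21} = 0
delta_{23} = 0
delta_{23} = 0
delta_{21} = 0
Result = 0 * 0 - 0 * 0 = 0 - 0 = 0

0


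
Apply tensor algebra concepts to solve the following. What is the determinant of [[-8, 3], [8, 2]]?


For a 2x2 matrix [[a, b], [c, d]], det = a*d - b*c.
a = -8, b = 3, c = 8, d = 2
a*d = -8 * 2 = -16
b*c = 3 * 8 = 24
det = -16 - 24 = -40

-40


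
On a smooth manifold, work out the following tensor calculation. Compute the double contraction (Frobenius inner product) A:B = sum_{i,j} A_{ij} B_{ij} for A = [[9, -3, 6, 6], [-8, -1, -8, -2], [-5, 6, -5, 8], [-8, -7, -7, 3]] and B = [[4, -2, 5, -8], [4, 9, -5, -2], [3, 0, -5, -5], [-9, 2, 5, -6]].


A:B = sum over all i,j of A_{ij} * B_{ij}.
Row 1: 9*4=36, -3*-2=6, 6*5=30, 6*-8=-48 => row sum = 24
Row 2: -8*4=-32, -1*9=-9, -8*-5=40, -2*-2=4 => row sum = 3
Row 3: -5*3=-15, 6*0=0, -5*-5=25, 8*-5=-40 => row sum = -30
Row 4: -8*-9=72, -7*2=-14, -7*5=-35, 3*-6=-18 => row sum = 5
Total = 24 + 3 + -30 + 5 = 2

2


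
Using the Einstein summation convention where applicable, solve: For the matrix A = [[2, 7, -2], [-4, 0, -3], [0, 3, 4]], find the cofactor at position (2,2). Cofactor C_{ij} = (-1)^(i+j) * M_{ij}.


To find cofactor C_{22}, delete row 2 and column 2.
The resulting 2x2 submatrix is: [[2, -2], [0, 4]]
Minor M_{22} = 2*4 - -2*0
  = 8 - 0 = 8
Sign = (-1)^(2+2) = (-1)^4 = 1
Cofactor C_{22} = 1 * 8 = 8

8


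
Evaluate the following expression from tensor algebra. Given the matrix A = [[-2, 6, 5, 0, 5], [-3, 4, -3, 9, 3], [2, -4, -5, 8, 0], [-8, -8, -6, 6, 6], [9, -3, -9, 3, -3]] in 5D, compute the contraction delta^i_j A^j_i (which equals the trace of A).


The contraction (trace) of a rank-2 tensor is the sum of its diagonal elements.
Diagonal entries: A[1,1] = -2, A[2,2] = 4, A[3,3] = -5, A[4,4] = 6, A[5,5] = -3
Tr(A) = -2 + 4 + -5 + 6 + -3 = 0

0
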